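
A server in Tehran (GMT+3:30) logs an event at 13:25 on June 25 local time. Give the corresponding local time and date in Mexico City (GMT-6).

03:55 on Jun 25

In UTC: 13:25 − 3:30 = 09:55 on Jun 25.
Mexico City is UTC−6:00: 09:55 − 6:00 = 03:55 on Jun 25.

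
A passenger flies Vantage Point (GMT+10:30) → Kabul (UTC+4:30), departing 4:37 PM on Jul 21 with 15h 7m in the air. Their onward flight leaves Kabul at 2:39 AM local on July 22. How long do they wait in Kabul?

Convert departure to UTC: 4:37 PM − 10:30 = 6:07 AM UTC on Jul 21.
Add 15 hours 7 minutes flight time → 9:14 PM UTC.
Kabul is UTC+4:30, so local arrival = 9:14 PM + 4:30 = 1:44 AM on Jul 22.
Layover = 2:39 AM − 1:44 AM = 55 minutes.

55 minutes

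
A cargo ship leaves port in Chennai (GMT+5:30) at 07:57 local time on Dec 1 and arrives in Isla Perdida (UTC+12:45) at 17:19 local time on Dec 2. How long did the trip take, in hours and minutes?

Departure in UTC: 07:57 − 5:30 = 02:27 on Dec 1.
Arrival in UTC: 17:19 − 12:45 = 04:34 on Dec 2.
Elapsed = 04:34 − 02:27 (+1 day) = 26 hours 7 minutes.

26 hours 7 minutes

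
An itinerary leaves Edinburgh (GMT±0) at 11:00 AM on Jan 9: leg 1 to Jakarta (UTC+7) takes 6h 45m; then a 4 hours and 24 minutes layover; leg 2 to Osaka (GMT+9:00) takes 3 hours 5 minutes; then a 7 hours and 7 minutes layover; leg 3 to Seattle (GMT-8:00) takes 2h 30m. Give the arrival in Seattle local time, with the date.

Edinburgh is at UTC+0, so departure is already 11:00 AM UTC on Jan 9.
Add 6 hours and 45 minutes leg 1 → 5:45 PM UTC.
Add 4 hours 24 minutes layover in Jakarta → 10:09 PM UTC.
Add 3 hours 5 minutes leg 2 → 1:14 AM UTC (Jan 10).
Add 7 hours and 7 minutes layover in Osaka → 8:21 AM UTC.
Add 2 hours and 30 minutes leg 3 → 10:51 AM UTC.
Seattle is UTC−8:00, so local arrival = 10:51 AM − 8:00 = 2:51 AM on Jan 10.

2:51 AM on Jan 10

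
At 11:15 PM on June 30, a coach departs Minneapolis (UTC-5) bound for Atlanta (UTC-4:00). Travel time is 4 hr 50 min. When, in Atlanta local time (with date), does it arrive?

5:05 AM on July 1

Convert departure to UTC: 11:15 PM + 5:00 = 4:15 AM UTC on Jul 1.
Add 4 hours 50 minutes travel time → 9:05 AM UTC.
Atlanta is UTC−4:00, so local arrival = 9:05 AM − 4:00 = 5:05 AM on Jul 1.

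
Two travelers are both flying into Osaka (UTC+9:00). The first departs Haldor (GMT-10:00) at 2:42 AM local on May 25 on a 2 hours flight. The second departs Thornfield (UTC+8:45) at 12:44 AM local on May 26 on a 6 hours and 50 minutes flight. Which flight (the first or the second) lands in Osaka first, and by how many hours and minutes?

the first, by 8 hours 7 minutes

Flight 1 in UTC: 2:42 AM + 10:00 = 12:42 PM on May 25.
+2 hours → arrive 2:42 PM UTC on May 25.
Flight 2 in UTC: 12:44 AM − 8:45 = 3:59 PM on May 25.
+6 hours and 50 minutes → arrive 10:49 PM UTC on May 25.
Flight 1 lands earlier by 8 hours 7 minutes.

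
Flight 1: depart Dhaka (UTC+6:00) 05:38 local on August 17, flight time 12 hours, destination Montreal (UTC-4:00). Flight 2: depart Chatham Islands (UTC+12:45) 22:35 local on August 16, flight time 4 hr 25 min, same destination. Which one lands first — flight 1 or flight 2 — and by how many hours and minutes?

Flight 1 in UTC: 05:38 − 6:00 = 23:38 on Aug 16.
+12 hours → arrive 11:38 UTC on Aug 17.
Flight 2 in UTC: 22:35 − 12:45 = 09:50 on Aug 16.
+4 hours 25 minutes → arrive 14:15 UTC on Aug 16.
Flight 2 lands earlier by 21 hours 23 minutes.

the second, by 21 hours 23 minutes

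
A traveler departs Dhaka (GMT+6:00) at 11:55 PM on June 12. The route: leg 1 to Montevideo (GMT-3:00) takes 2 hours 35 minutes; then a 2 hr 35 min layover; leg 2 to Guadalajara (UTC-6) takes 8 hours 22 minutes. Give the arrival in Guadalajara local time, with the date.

Convert departure to UTC: 11:55 PM − 6:00 = 5:55 PM UTC on Jun 12.
Add 2 hours 35 minutes leg 1 → 8:30 PM UTC.
Add 2 hours 35 minutes layover in Montevideo → 11:05 PM UTC.
Add 8 hours 22 minutes leg 2 → 7:27 AM UTC (Jun 13).
Guadalajara is UTC−6:00, so local arrival = 7:27 AM − 6:00 = 1:27 AM on Jun 13.

1:27 AM on Jun 13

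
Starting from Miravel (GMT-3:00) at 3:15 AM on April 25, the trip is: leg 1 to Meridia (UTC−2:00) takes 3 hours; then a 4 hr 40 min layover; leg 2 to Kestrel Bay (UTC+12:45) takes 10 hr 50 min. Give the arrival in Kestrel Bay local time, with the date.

1:30 PM on Apr 26

Convert departure to UTC: 3:15 AM + 3:00 = 6:15 AM UTC on Apr 25.
Add 3 hours leg 1 → 9:15 AM UTC.
Add 4 hours and 40 minutes layover in Meridia → 1:55 PM UTC.
Add 10 hours 50 minutes leg 2 → 12:45 AM UTC (Apr 26).
Kestrel Bay is UTC+12:45, so local arrival = 12:45 AM + 12:45 = 1:30 PM on Apr 26.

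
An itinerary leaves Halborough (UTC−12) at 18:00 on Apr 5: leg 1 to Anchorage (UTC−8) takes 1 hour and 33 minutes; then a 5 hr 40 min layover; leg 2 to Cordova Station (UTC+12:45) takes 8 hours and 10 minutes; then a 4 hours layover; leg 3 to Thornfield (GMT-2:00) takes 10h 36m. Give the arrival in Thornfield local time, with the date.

09:59 on Apr 7

Convert departure to UTC: 18:00 + 12:00 = 06:00 UTC on Apr 6.
Add 1 hour and 33 minutes leg 1 → 07:33 UTC.
Add 5 hours and 40 minutes layover in Anchorage → 13:13 UTC.
Add 8 hours 10 minutes leg 2 → 21:23 UTC.
Add 4 hours layover in Cordova Station → 01:23 UTC (Apr 7).
Add 10 hours and 36 minutes leg 3 → 11:59 UTC.
Thornfield is UTC−2:00, so local arrival = 11:59 − 2:00 = 09:59 on Apr 7.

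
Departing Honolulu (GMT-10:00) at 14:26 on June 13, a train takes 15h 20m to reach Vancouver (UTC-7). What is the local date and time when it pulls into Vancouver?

08:46 on June 14

Convert departure to UTC: 14:26 + 10:00 = 00:26 UTC on Jun 14.
Add 15 hours 20 minutes travel time → 15:46 UTC.
Vancouver is UTC−7:00, so local arrival = 15:46 − 7:00 = 08:46 on Jun 14.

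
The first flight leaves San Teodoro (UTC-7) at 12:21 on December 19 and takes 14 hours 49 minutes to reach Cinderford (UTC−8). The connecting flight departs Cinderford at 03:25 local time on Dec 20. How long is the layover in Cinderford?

1 hour 15 minutes

Convert departure to UTC: 12:21 + 7:00 = 19:21 UTC on Dec 19.
Add 14 hours and 49 minutes flight time → 10:10 UTC (Dec 20).
Cinderford is UTC−8:00, so local arrival = 10:10 − 8:00 = 02:10 on Dec 20.
Layover = 03:25 − 02:10 = 1 hour 15 minutes.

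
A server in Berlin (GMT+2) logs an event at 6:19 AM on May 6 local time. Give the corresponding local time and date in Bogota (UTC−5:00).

11:19 PM on May 5

In UTC: 6:19 AM − 2:00 = 4:19 AM on May 6.
Bogota is UTC−5:00: 4:19 AM − 5:00 = 11:19 PM on May 5.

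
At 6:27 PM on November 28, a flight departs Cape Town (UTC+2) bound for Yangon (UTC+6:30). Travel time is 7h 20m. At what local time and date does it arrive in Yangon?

Convert departure to UTC: 6:27 PM − 2:00 = 4:27 PM UTC on Nov 28.
Add 7 hours and 20 minutes travel time → 11:47 PM UTC.
Yangon is UTC+6:30, so local arrival = 11:47 PM + 6:30 = 6:17 AM on Nov 29.

6:17 AM on November 29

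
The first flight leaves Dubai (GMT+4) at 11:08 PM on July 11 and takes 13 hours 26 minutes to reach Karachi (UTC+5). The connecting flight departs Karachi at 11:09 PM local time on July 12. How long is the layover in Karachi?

Convert departure to UTC: 11:08 PM − 4:00 = 7:08 PM UTC on Jul 11.
Add 13 hours and 26 minutes flight time → 8:34 AM UTC (Jul 12).
Karachi is UTC+5:00, so local arrival = 8:34 AM + 5:00 = 1:34 PM on Jul 12.
Layover = 11:09 PM − 1:34 PM = 9 hours 35 minutes.

9 hours 35 minutes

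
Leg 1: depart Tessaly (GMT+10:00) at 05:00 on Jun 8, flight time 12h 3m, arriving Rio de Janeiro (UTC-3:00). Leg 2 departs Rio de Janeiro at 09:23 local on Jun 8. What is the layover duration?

5 hours 20 minutes

Convert departure to UTC: 05:00 − 10:00 = 19:00 UTC on Jun 7.
Add 12 hours and 3 minutes flight time → 07:03 UTC (Jun 8).
Rio de Janeiro is UTC−3:00, so local arrival = 07:03 − 3:00 = 04:03 on Jun 8.
Layover = 09:23 − 04:03 = 5 hours 20 minutes.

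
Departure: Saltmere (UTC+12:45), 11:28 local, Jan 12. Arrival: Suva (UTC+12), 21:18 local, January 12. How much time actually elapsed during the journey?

Departure in UTC: 11:28 − 12:45 = 22:43 on Jan 11.
Arrival in UTC: 21:18 − 12:00 = 09:18 on Jan 12.
Elapsed = 09:18 − 22:43 (+1 day) = 10 hours 35 minutes.

10 hours 35 minutes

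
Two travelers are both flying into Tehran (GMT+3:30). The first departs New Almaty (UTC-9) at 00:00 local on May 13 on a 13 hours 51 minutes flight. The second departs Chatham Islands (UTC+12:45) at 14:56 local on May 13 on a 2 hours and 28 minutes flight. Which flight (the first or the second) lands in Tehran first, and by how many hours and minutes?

the second, by 18 hours 12 minutes

Flight 1 in UTC: 00:00 + 9:00 = 09:00 on May 13.
+13 hours and 51 minutes → arrive 22:51 UTC on May 13.
Flight 2 in UTC: 14:56 − 12:45 = 02:11 on May 13.
+2 hours 28 minutes → arrive 04:39 UTC on May 13.
Flight 2 lands earlier by 18 hours 12 minutes.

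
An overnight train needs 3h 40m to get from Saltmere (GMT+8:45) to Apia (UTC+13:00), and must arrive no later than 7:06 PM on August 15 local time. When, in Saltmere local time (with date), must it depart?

Target arrival in UTC: 7:06 PM − 13:00 = 6:06 AM on Aug 15.
Subtract 3 hours 40 minutes → departure 2:26 AM UTC on Aug 15.
Saltmere is UTC+8:45: 2:26 AM + 8:45 = 11:11 AM on Aug 15.

11:11 AM on August 15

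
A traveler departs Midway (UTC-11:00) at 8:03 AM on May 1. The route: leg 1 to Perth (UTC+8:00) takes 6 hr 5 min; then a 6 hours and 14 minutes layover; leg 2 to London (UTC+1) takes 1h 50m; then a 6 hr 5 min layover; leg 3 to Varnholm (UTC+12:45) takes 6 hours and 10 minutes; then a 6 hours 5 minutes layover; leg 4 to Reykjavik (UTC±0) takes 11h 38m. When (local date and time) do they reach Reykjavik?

3:10 PM on May 3

Convert departure to UTC: 8:03 AM + 11:00 = 7:03 PM UTC on May 1.
Add 6 hours and 5 minutes leg 1 → 1:08 AM UTC (May 2).
Add 6 hours 14 minutes layover in Perth → 7:22 AM UTC.
Add 1 hour 50 minutes leg 2 → 9:12 AM UTC.
Add 6 hours 5 minutes layover in London → 3:17 PM UTC.
Add 6 hours and 10 minutes leg 3 → 9:27 PM UTC.
Add 6 hours 5 minutes layover in Varnholm → 3:32 AM UTC (May 3).
Add 11 hours 38 minutes leg 4 → 3:10 PM UTC.
Reykjavik is UTC+0, so local arrival is the same: 3:10 PM on May 3.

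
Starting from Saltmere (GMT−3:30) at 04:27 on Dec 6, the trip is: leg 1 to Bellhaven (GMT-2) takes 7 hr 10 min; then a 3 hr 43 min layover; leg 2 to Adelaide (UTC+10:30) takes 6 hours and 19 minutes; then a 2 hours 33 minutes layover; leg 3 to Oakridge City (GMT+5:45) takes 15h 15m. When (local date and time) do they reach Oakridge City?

Convert departure to UTC: 04:27 + 3:30 = 07:57 UTC on Dec 6.
Add 7 hours and 10 minutes leg 1 → 15:07 UTC.
Add 3 hours 43 minutes layover in Bellhaven → 18:50 UTC.
Add 6 hours 19 minutes leg 2 → 01:09 UTC (Dec 7).
Add 2 hours 33 minutes layover in Adelaide → 03:42 UTC.
Add 15 hours 15 minutes leg 3 → 18:57 UTC.
Oakridge City is UTC+5:45, so local arrival = 18:57 + 5:45 = 00:42 on Dec 8.

00:42 on Dec 8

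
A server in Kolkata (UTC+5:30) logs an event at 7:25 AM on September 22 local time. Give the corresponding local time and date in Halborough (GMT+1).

In UTC: 7:25 AM − 5:30 = 1:55 AM on Sep 22.
Halborough is UTC+1:00: 1:55 AM + 1:00 = 2:55 AM on Sep 22.

2:55 AM on September 22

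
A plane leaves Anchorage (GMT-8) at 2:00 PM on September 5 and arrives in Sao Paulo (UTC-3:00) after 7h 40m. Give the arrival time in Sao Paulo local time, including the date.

2:40 AM on September 6

Sao Paulo is 5:00 ahead of Anchorage.
After 7 hours 40 minutes it is 9:40 PM in Anchorage.
Shift by the zone difference: 9:40 PM + 5:00 = 2:40 AM on Sep 6 in Sao Paulo.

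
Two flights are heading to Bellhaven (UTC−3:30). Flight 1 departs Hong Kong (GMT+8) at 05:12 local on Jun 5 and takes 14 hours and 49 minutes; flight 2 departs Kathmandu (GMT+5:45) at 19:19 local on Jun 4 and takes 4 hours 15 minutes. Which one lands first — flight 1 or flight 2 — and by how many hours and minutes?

Flight 1 in UTC: 05:12 − 8:00 = 21:12 on Jun 4.
+14 hours and 49 minutes → arrive 12:01 UTC on Jun 5.
Flight 2 in UTC: 19:19 − 5:45 = 13:34 on Jun 4.
+4 hours and 15 minutes → arrive 17:49 UTC on Jun 4.
Flight 2 lands earlier by 18 hours 12 minutes.

the second, by 18 hours 12 minutes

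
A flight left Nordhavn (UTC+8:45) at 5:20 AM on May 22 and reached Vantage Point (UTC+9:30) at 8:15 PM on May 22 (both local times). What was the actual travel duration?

14 hours 10 minutes

Departure in UTC: 5:20 AM − 8:45 = 8:35 PM on May 21.
Arrival in UTC: 8:15 PM − 9:30 = 10:45 AM on May 22.
Elapsed = 10:45 AM − 8:35 PM (+1 day) = 14 hours 10 minutes.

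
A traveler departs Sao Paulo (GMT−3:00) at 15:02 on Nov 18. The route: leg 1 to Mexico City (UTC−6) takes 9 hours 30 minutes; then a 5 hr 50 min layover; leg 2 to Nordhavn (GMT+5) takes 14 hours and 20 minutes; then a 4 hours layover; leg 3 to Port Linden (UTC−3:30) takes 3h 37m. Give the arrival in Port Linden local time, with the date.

Convert departure to UTC: 15:02 + 3:00 = 18:02 UTC on Nov 18.
Add 9 hours 30 minutes leg 1 → 03:32 UTC (Nov 19).
Add 5 hours and 50 minutes layover in Mexico City → 09:22 UTC.
Add 14 hours and 20 minutes leg 2 → 23:42 UTC.
Add 4 hours layover in Nordhavn → 03:42 UTC (Nov 20).
Add 3 hours 37 minutes leg 3 → 07:19 UTC.
Port Linden is UTC−3:30, so local arrival = 07:19 − 3:30 = 03:49 on Nov 20.

03:49 on Nov 20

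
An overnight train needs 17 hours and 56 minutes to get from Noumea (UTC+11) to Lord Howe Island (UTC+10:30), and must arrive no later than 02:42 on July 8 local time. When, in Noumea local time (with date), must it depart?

09:16 on July 7

Target arrival in UTC: 02:42 − 10:30 = 16:12 on Jul 7.
Subtract 17 hours 56 minutes → departure 22:16 UTC on Jul 6.
Noumea is UTC+11:00: 22:16 + 11:00 = 09:16 on Jul 7.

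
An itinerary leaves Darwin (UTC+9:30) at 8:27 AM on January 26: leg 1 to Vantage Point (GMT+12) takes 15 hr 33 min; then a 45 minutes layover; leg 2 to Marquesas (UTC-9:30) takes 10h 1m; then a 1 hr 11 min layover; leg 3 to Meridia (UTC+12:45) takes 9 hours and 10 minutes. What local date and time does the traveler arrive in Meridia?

Convert departure to UTC: 8:27 AM − 9:30 = 10:57 PM UTC on Jan 25.
Add 15 hours and 33 minutes leg 1 → 2:30 PM UTC (Jan 26).
Add 45 minutes layover in Vantage Point → 3:15 PM UTC.
Add 10 hours and 1 minute leg 2 → 1:16 AM UTC (Jan 27).
Add 1 hour and 11 minutes layover in Marquesas → 2:27 AM UTC.
Add 9 hours 10 minutes leg 3 → 11:37 AM UTC.
Meridia is UTC+12:45, so local arrival = 11:37 AM + 12:45 = 12:22 AM on Jan 28.

12:22 AM on January 28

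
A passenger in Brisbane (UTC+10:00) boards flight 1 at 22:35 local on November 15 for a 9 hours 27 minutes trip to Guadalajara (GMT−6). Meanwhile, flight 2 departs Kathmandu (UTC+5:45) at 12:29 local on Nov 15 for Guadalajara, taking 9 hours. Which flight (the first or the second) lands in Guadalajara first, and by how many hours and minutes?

Flight 1 in UTC: 22:35 − 10:00 = 12:35 on Nov 15.
+9 hours and 27 minutes → arrive 22:02 UTC on Nov 15.
Flight 2 in UTC: 12:29 − 5:45 = 06:44 on Nov 15.
+9 hours → arrive 15:44 UTC on Nov 15.
Flight 2 lands earlier by 6 hours 18 minutes.

the second, by 6 hours 18 minutes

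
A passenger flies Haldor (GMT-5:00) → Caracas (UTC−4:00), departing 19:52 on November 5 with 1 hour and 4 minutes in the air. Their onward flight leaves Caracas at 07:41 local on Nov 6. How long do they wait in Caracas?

Convert departure to UTC: 19:52 + 5:00 = 00:52 UTC on Nov 6.
Add 1 hour 4 minutes flight time → 01:56 UTC.
Caracas is UTC−4:00, so local arrival = 01:56 − 4:00 = 21:56 on Nov 5.
Layover = 07:41 − 21:56 (+1 day) = 9 hours 45 minutes.

9 hours 45 minutes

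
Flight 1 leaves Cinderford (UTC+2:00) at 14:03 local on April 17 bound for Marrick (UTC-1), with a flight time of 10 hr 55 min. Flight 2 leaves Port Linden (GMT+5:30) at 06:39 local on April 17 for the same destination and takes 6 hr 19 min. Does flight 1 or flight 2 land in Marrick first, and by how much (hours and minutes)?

the second, by 15 hours 30 minutes

Flight 1 in UTC: 14:03 − 2:00 = 12:03 on Apr 17.
+10 hours 55 minutes → arrive 22:58 UTC on Apr 17.
Flight 2 in UTC: 06:39 − 5:30 = 01:09 on Apr 17.
+6 hours 19 minutes → arrive 07:28 UTC on Apr 17.
Flight 2 lands earlier by 15 hours 30 minutes.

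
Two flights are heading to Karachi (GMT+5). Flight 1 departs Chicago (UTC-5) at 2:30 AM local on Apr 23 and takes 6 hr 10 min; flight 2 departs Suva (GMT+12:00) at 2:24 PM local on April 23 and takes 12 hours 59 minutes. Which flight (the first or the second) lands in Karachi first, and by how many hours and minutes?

Flight 1 in UTC: 2:30 AM + 5:00 = 7:30 AM on Apr 23.
+6 hours and 10 minutes → arrive 1:40 PM UTC on Apr 23.
Flight 2 in UTC: 2:24 PM − 12:00 = 2:24 AM on Apr 23.
+12 hours 59 minutes → arrive 3:23 PM UTC on Apr 23.
Flight 1 lands earlier by 1 hour 43 minutes.

the first, by 1 hour 43 minutes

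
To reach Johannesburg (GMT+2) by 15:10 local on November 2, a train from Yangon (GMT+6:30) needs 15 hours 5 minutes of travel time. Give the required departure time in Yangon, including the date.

Target arrival in UTC: 15:10 − 2:00 = 13:10 on Nov 2.
Subtract 15 hours 5 minutes → departure 22:05 UTC on Nov 1.
Yangon is UTC+6:30: 22:05 + 6:30 = 04:35 on Nov 2.

04:35 on November 2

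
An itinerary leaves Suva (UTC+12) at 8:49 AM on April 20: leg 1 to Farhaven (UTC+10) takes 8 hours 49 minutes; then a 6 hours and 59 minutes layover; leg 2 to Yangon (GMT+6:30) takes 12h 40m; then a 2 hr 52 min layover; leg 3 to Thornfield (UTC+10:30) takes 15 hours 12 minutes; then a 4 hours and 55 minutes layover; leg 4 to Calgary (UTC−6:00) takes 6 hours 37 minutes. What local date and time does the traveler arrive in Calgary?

12:53 AM on April 22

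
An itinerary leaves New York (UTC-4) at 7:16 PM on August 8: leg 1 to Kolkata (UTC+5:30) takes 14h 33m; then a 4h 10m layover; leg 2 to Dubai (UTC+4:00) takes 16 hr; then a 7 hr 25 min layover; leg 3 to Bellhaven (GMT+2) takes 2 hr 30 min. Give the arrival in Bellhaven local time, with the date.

9:54 PM on August 10

Convert departure to UTC: 7:16 PM + 4:00 = 11:16 PM UTC on Aug 8.
Add 14 hours 33 minutes leg 1 → 1:49 PM UTC (Aug 9).
Add 4 hours 10 minutes layover in Kolkata → 5:59 PM UTC.
Add 16 hours leg 2 → 9:59 AM UTC (Aug 10).
Add 7 hours 25 minutes layover in Dubai → 5:24 PM UTC.
Add 2 hours 30 minutes leg 3 → 7:54 PM UTC.
Bellhaven is UTC+2:00, so local arrival = 7:54 PM + 2:00 = 9:54 PM on Aug 10.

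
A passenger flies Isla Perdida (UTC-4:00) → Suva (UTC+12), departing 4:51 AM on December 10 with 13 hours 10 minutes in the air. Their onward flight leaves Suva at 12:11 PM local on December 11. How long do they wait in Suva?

Convert departure to UTC: 4:51 AM + 4:00 = 8:51 AM UTC on Dec 10.
Add 13 hours and 10 minutes flight time → 10:01 PM UTC.
Suva is UTC+12:00, so local arrival = 10:01 PM + 12:00 = 10:01 AM on Dec 11.
Layover = 12:11 PM − 10:01 AM = 2 hours 10 minutes.

2 hours 10 minutes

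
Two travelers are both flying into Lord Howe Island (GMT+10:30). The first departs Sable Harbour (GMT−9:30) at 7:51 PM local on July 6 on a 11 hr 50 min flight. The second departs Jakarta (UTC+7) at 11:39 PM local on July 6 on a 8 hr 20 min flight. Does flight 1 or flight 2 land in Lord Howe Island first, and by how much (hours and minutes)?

Flight 1 in UTC: 7:51 PM + 9:30 = 5:21 AM on Jul 7.
+11 hours and 50 minutes → arrive 5:11 PM UTC on Jul 7.
Flight 2 in UTC: 11:39 PM − 7:00 = 4:39 PM on Jul 6.
+8 hours 20 minutes → arrive 12:59 AM UTC on Jul 7.
Flight 2 lands earlier by 16 hours 12 minutes.

the second, by 16 hours 12 minutes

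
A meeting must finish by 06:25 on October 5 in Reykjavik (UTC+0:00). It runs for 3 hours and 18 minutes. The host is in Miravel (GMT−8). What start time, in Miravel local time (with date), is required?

19:07 on October 4

Target end time is already UTC: 06:25 on Oct 5.
Subtract 3 hours and 18 minutes → start 03:07 UTC on Oct 5.
Miravel is UTC−8:00: 03:07 − 8:00 = 19:07 on Oct 4.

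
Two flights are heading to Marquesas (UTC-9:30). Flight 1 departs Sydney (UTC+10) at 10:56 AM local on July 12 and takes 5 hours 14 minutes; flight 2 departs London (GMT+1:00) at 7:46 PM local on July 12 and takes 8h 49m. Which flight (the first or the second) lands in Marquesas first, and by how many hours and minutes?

Flight 1 in UTC: 10:56 AM − 10:00 = 12:56 AM on Jul 12.
+5 hours 14 minutes → arrive 6:10 AM UTC on Jul 12.
Flight 2 in UTC: 7:46 PM − 1:00 = 6:46 PM on Jul 12.
+8 hours and 49 minutes → arrive 3:35 AM UTC on Jul 13.
Flight 1 lands earlier by 21 hours 25 minutes.

the first, by 21 hours 25 minutes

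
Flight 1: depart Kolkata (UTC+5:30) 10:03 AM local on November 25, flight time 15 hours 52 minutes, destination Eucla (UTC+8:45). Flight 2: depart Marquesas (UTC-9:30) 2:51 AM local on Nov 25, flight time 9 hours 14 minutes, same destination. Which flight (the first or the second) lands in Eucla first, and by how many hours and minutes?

Flight 1 in UTC: 10:03 AM − 5:30 = 4:33 AM on Nov 25.
+15 hours 52 minutes → arrive 8:25 PM UTC on Nov 25.
Flight 2 in UTC: 2:51 AM + 9:30 = 12:21 PM on Nov 25.
+9 hours and 14 minutes → arrive 9:35 PM UTC on Nov 25.
Flight 1 lands earlier by 1 hour 10 minutes.

the first, by 1 hour 10 minutes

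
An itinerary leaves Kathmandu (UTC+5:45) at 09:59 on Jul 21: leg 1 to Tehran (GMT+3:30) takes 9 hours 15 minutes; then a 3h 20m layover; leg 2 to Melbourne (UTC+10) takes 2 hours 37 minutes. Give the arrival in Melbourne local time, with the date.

Convert departure to UTC: 09:59 − 5:45 = 04:14 UTC on Jul 21.
Add 9 hours 15 minutes leg 1 → 13:29 UTC.
Add 3 hours and 20 minutes layover in Tehran → 16:49 UTC.
Add 2 hours and 37 minutes leg 2 → 19:26 UTC.
Melbourne is UTC+10:00, so local arrival = 19:26 + 10:00 = 05:26 on Jul 22.

05:26 on July 22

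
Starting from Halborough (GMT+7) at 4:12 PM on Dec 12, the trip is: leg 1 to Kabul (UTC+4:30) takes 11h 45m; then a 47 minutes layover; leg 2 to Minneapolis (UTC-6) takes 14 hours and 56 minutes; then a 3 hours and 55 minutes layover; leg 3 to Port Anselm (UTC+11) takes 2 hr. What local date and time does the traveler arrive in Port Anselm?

5:35 AM on December 14

Convert departure to UTC: 4:12 PM − 7:00 = 9:12 AM UTC on Dec 12.
Add 11 hours 45 minutes leg 1 → 8:57 PM UTC.
Add 47 minutes layover in Kabul → 9:44 PM UTC.
Add 14 hours and 56 minutes leg 2 → 12:40 PM UTC (Dec 13).
Add 3 hours and 55 minutes layover in Minneapolis → 4:35 PM UTC.
Add 2 hours leg 3 → 6:35 PM UTC.
Port Anselm is UTC+11:00, so local arrival = 6:35 PM + 11:00 = 5:35 AM on Dec 14.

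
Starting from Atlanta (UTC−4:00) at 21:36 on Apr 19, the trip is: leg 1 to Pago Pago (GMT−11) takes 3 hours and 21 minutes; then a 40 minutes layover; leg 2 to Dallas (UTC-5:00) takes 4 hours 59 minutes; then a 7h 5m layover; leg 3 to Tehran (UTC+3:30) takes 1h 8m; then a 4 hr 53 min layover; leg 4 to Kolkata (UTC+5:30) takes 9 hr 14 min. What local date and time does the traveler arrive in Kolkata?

14:26 on April 21

Convert departure to UTC: 21:36 + 4:00 = 01:36 UTC on Apr 20.
Add 3 hours and 21 minutes leg 1 → 04:57 UTC.
Add 40 minutes layover in Pago Pago → 05:37 UTC.
Add 4 hours 59 minutes leg 2 → 10:36 UTC.
Add 7 hours and 5 minutes layover in Dallas → 17:41 UTC.
Add 1 hour 8 minutes leg 3 → 18:49 UTC.
Add 4 hours 53 minutes layover in Tehran → 23:42 UTC.
Add 9 hours 14 minutes leg 4 → 08:56 UTC (Apr 21).
Kolkata is UTC+5:30, so local arrival = 08:56 + 5:30 = 14:26 on Apr 21.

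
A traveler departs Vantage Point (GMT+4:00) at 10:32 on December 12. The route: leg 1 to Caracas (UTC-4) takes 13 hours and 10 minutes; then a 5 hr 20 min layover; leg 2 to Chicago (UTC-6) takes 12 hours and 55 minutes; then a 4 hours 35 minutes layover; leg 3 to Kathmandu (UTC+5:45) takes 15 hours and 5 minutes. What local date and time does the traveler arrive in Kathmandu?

15:22 on Dec 14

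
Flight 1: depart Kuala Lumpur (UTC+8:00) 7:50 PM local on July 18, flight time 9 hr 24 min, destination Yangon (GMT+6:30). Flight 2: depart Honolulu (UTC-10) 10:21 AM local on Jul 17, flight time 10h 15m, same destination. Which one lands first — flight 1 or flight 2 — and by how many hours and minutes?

Flight 1 in UTC: 7:50 PM − 8:00 = 11:50 AM on Jul 18.
+9 hours 24 minutes → arrive 9:14 PM UTC on Jul 18.
Flight 2 in UTC: 10:21 AM + 10:00 = 8:21 PM on Jul 17.
+10 hours and 15 minutes → arrive 6:36 AM UTC on Jul 18.
Flight 2 lands earlier by 14 hours 38 minutes.

the second, by 14 hours 38 minutes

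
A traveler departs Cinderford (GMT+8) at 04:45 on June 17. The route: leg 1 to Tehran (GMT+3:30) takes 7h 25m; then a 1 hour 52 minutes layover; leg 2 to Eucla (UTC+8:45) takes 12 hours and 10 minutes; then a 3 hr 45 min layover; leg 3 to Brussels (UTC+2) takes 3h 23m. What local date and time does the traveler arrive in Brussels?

03:20 on June 18

Convert departure to UTC: 04:45 − 8:00 = 20:45 UTC on Jun 16.
Add 7 hours 25 minutes leg 1 → 04:10 UTC (Jun 17).
Add 1 hour and 52 minutes layover in Tehran → 06:02 UTC.
Add 12 hours and 10 minutes leg 2 → 18:12 UTC.
Add 3 hours 45 minutes layover in Eucla → 21:57 UTC.
Add 3 hours and 23 minutes leg 3 → 01:20 UTC (Jun 18).
Brussels is UTC+2:00, so local arrival = 01:20 + 2:00 = 03:20 on Jun 18.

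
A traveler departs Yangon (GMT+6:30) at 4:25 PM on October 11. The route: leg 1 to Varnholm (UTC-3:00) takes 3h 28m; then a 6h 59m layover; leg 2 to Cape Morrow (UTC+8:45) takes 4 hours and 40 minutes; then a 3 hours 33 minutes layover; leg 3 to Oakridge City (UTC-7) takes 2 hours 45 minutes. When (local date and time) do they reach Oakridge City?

Convert departure to UTC: 4:25 PM − 6:30 = 9:55 AM UTC on Oct 11.
Add 3 hours and 28 minutes leg 1 → 1:23 PM UTC.
Add 6 hours and 59 minutes layover in Varnholm → 8:22 PM UTC.
Add 4 hours and 40 minutes leg 2 → 1:02 AM UTC (Oct 12).
Add 3 hours and 33 minutes layover in Cape Morrow → 4:35 AM UTC.
Add 2 hours 45 minutes leg 3 → 7:20 AM UTC.
Oakridge City is UTC−7:00, so local arrival = 7:20 AM − 7:00 = 12:20 AM on Oct 12.

12:20 AM on October 12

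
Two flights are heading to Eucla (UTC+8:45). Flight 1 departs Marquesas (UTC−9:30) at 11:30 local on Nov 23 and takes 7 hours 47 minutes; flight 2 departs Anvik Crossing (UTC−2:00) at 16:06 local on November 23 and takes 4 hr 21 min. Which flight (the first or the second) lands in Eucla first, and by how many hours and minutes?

the second, by 6 hours 20 minutes

Flight 1 in UTC: 11:30 + 9:30 = 21:00 on Nov 23.
+7 hours 47 minutes → arrive 04:47 UTC on Nov 24.
Flight 2 in UTC: 16:06 + 2:00 = 18:06 on Nov 23.
+4 hours 21 minutes → arrive 22:27 UTC on Nov 23.
Flight 2 lands earlier by 6 hours 20 minutes.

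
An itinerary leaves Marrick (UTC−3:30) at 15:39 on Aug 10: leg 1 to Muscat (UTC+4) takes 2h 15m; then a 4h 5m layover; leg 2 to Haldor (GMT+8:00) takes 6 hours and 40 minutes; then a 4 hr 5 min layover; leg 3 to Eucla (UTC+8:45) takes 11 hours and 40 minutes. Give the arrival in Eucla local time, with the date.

Convert departure to UTC: 15:39 + 3:30 = 19:09 UTC on Aug 10.
Add 2 hours and 15 minutes leg 1 → 21:24 UTC.
Add 4 hours 5 minutes layover in Muscat → 01:29 UTC (Aug 11).
Add 6 hours and 40 minutes leg 2 → 08:09 UTC.
Add 4 hours and 5 minutes layover in Haldor → 12:14 UTC.
Add 11 hours 40 minutes leg 3 → 23:54 UTC.
Eucla is UTC+8:45, so local arrival = 23:54 + 8:45 = 08:39 on Aug 12.

08:39 on Aug 12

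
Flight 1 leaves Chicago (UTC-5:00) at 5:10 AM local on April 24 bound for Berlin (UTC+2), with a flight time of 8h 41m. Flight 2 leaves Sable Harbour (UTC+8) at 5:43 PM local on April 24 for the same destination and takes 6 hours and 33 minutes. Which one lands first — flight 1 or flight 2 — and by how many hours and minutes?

the second, by 2 hours 35 minutes

Flight 1 in UTC: 5:10 AM + 5:00 = 10:10 AM on Apr 24.
+8 hours and 41 minutes → arrive 6:51 PM UTC on Apr 24.
Flight 2 in UTC: 5:43 PM − 8:00 = 9:43 AM on Apr 24.
+6 hours and 33 minutes → arrive 4:16 PM UTC on Apr 24.
Flight 2 lands earlier by 2 hours 35 minutes.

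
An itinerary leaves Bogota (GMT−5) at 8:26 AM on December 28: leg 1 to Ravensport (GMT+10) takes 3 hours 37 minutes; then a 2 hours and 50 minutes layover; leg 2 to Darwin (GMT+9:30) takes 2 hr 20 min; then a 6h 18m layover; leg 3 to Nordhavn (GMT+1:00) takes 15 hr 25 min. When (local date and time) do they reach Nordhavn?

Convert departure to UTC: 8:26 AM + 5:00 = 1:26 PM UTC on Dec 28.
Add 3 hours and 37 minutes leg 1 → 5:03 PM UTC.
Add 2 hours 50 minutes layover in Ravensport → 7:53 PM UTC.
Add 2 hours 20 minutes leg 2 → 10:13 PM UTC.
Add 6 hours and 18 minutes layover in Darwin → 4:31 AM UTC (Dec 29).
Add 15 hours 25 minutes leg 3 → 7:56 PM UTC.
Nordhavn is UTC+1:00, so local arrival = 7:56 PM + 1:00 = 8:56 PM on Dec 29.

8:56 PM on Dec 29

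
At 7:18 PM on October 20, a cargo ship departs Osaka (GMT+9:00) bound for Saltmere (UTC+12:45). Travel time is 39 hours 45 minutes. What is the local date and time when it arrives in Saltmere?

2:48 PM on October 22

Convert departure to UTC: 7:18 PM − 9:00 = 10:18 AM UTC on Oct 20.
Add 39 hours and 45 minutes travel time → 2:03 AM UTC (Oct 22).
Saltmere is UTC+12:45, so local arrival = 2:03 AM + 12:45 = 2:48 PM on Oct 22.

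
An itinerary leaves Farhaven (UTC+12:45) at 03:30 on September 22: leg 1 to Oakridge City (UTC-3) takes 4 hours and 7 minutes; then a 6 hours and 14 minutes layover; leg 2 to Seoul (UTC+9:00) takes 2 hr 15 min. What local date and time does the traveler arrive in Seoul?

Convert departure to UTC: 03:30 − 12:45 = 14:45 UTC on Sep 21.
Add 4 hours 7 minutes leg 1 → 18:52 UTC.
Add 6 hours and 14 minutes layover in Oakridge City → 01:06 UTC (Sep 22).
Add 2 hours and 15 minutes leg 2 → 03:21 UTC.
Seoul is UTC+9:00, so local arrival = 03:21 + 9:00 = 12:21 on Sep 22.

12:21 on September 22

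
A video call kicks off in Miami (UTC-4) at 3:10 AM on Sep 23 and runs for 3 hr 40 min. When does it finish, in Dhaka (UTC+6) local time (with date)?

4:50 PM on September 23

Convert start to UTC: 3:10 AM + 4:00 = 7:10 AM UTC on Sep 23.
Add 3 hours and 40 minutes duration → 10:50 AM UTC.
Dhaka is UTC+6:00, so local end time = 10:50 AM + 6:00 = 4:50 PM on Sep 23.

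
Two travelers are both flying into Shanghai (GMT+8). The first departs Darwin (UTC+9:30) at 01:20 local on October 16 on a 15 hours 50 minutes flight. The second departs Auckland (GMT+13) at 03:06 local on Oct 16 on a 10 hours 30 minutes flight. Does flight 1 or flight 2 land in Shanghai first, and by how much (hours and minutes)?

the second, by 7 hours 4 minutes

Flight 1 in UTC: 01:20 − 9:30 = 15:50 on Oct 15.
+15 hours 50 minutes → arrive 07:40 UTC on Oct 16.
Flight 2 in UTC: 03:06 − 13:00 = 14:06 on Oct 15.
+10 hours 30 minutes → arrive 00:36 UTC on Oct 16.
Flight 2 lands earlier by 7 hours 4 minutes.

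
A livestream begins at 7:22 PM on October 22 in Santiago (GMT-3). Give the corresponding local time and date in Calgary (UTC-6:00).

In UTC: 7:22 PM + 3:00 = 10:22 PM on Oct 22.
Calgary is UTC−6:00: 10:22 PM − 6:00 = 4:22 PM on Oct 22.

4:22 PM on October 22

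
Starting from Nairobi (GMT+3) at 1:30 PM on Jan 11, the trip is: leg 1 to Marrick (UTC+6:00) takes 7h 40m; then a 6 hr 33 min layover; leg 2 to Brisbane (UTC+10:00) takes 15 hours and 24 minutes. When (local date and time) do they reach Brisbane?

Convert departure to UTC: 1:30 PM − 3:00 = 10:30 AM UTC on Jan 11.
Add 7 hours and 40 minutes leg 1 → 6:10 PM UTC.
Add 6 hours 33 minutes layover in Marrick → 12:43 AM UTC (Jan 12).
Add 15 hours 24 minutes leg 2 → 4:07 PM UTC.
Brisbane is UTC+10:00, so local arrival = 4:07 PM + 10:00 = 2:07 AM on Jan 13.

2:07 AM on January 13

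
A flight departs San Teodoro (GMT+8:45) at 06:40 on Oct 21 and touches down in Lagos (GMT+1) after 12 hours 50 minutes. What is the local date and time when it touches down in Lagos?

11:45 on Oct 21

Lagos is 7:45 behind San Teodoro.
After 12 hours 50 minutes it is 19:30 in San Teodoro.
Shift by the zone difference: 19:30 − 7:45 = 11:45 on Oct 21 in Lagos.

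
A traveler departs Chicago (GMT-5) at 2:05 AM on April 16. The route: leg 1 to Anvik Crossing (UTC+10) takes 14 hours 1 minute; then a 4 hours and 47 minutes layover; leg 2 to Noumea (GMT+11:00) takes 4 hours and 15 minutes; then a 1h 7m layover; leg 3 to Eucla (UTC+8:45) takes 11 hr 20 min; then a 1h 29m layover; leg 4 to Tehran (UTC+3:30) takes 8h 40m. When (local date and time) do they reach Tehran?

8:14 AM on April 18

Convert departure to UTC: 2:05 AM + 5:00 = 7:05 AM UTC on Apr 16.
Add 14 hours 1 minute leg 1 → 9:06 PM UTC.
Add 4 hours and 47 minutes layover in Anvik Crossing → 1:53 AM UTC (Apr 17).
Add 4 hours and 15 minutes leg 2 → 6:08 AM UTC.
Add 1 hour 7 minutes layover in Noumea → 7:15 AM UTC.
Add 11 hours and 20 minutes leg 3 → 6:35 PM UTC.
Add 1 hour and 29 minutes layover in Eucla → 8:04 PM UTC.
Add 8 hours and 40 minutes leg 4 → 4:44 AM UTC (Apr 18).
Tehran is UTC+3:30, so local arrival = 4:44 AM + 3:30 = 8:14 AM on Apr 18.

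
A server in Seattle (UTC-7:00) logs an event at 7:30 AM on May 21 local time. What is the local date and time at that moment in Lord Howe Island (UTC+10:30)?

In UTC: 7:30 AM + 7:00 = 2:30 PM on May 21.
Lord Howe Island is UTC+10:30: 2:30 PM + 10:30 = 1:00 AM on May 22.

1:00 AM on May 22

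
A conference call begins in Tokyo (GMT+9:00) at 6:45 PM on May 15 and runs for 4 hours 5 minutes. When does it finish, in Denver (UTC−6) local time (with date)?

7:50 AM on May 15

Convert start to UTC: 6:45 PM − 9:00 = 9:45 AM UTC on May 15.
Add 4 hours 5 minutes duration → 1:50 PM UTC.
Denver is UTC−6:00, so local end time = 1:50 PM − 6:00 = 7:50 AM on May 15.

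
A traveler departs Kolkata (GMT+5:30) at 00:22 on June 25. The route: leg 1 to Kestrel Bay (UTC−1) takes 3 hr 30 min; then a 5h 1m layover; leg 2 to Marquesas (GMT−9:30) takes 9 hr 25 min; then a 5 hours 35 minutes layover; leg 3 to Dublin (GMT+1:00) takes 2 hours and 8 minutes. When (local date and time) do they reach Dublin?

Convert departure to UTC: 00:22 − 5:30 = 18:52 UTC on Jun 24.
Add 3 hours 30 minutes leg 1 → 22:22 UTC.
Add 5 hours 1 minute layover in Kestrel Bay → 03:23 UTC (Jun 25).
Add 9 hours 25 minutes leg 2 → 12:48 UTC.
Add 5 hours 35 minutes layover in Marquesas → 18:23 UTC.
Add 2 hours and 8 minutes leg 3 → 20:31 UTC.
Dublin is UTC+1:00, so local arrival = 20:31 + 1:00 = 21:31 on Jun 25.

21:31 on June 25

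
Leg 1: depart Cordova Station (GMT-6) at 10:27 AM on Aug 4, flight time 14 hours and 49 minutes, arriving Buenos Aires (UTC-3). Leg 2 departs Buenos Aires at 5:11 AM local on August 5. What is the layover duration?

Convert departure to UTC: 10:27 AM + 6:00 = 4:27 PM UTC on Aug 4.
Add 14 hours and 49 minutes flight time → 7:16 AM UTC (Aug 5).
Buenos Aires is UTC−3:00, so local arrival = 7:16 AM − 3:00 = 4:16 AM on Aug 5.
Layover = 5:11 AM − 4:16 AM = 55 minutes.

55 minutes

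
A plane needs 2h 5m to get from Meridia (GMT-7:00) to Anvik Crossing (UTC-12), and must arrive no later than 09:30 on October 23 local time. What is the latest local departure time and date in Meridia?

12:25 on October 23

Target arrival in UTC: 09:30 + 12:00 = 21:30 on Oct 23.
Subtract 2 hours and 5 minutes → departure 19:25 UTC on Oct 23.
Meridia is UTC−7:00: 19:25 − 7:00 = 12:25 on Oct 23.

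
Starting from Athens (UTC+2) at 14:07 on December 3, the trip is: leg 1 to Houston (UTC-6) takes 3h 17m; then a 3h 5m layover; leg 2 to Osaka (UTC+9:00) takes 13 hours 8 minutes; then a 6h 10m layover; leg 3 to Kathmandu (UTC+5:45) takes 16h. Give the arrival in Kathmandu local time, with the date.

11:32 on December 5

Convert departure to UTC: 14:07 − 2:00 = 12:07 UTC on Dec 3.
Add 3 hours and 17 minutes leg 1 → 15:24 UTC.
Add 3 hours and 5 minutes layover in Houston → 18:29 UTC.
Add 13 hours 8 minutes leg 2 → 07:37 UTC (Dec 4).
Add 6 hours and 10 minutes layover in Osaka → 13:47 UTC.
Add 16 hours leg 3 → 05:47 UTC (Dec 5).
Kathmandu is UTC+5:45, so local arrival = 05:47 + 5:45 = 11:32 on Dec 5.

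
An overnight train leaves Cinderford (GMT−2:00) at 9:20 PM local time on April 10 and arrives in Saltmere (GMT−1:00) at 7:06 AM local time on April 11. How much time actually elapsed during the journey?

Saltmere is 1:00 ahead of Cinderford.
Clock-face elapsed time (ignoring zones) is 9 hours 46 minutes.
Actual elapsed = 9 hours 46 minutes − 1:00 = 8 hours 46 minutes.

8 hours 46 minutes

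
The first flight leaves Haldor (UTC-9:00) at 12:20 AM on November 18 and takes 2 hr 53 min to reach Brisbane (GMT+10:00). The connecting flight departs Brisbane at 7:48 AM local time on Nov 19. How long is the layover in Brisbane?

Convert departure to UTC: 12:20 AM + 9:00 = 9:20 AM UTC on Nov 18.
Add 2 hours and 53 minutes flight time → 12:13 PM UTC.
Brisbane is UTC+10:00, so local arrival = 12:13 PM + 10:00 = 10:13 PM on Nov 18.
Layover = 7:48 AM − 10:13 PM (+1 day) = 9 hours 35 minutes.

9 hours 35 minutes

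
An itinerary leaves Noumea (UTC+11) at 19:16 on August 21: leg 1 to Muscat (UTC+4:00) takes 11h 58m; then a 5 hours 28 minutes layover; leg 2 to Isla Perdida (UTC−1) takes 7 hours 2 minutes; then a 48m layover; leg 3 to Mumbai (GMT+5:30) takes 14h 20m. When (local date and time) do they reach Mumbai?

Convert departure to UTC: 19:16 − 11:00 = 08:16 UTC on Aug 21.
Add 11 hours and 58 minutes leg 1 → 20:14 UTC.
Add 5 hours 28 minutes layover in Muscat → 01:42 UTC (Aug 22).
Add 7 hours 2 minutes leg 2 → 08:44 UTC.
Add 48 minutes layover in Isla Perdida → 09:32 UTC.
Add 14 hours 20 minutes leg 3 → 23:52 UTC.
Mumbai is UTC+5:30, so local arrival = 23:52 + 5:30 = 05:22 on Aug 23.

05:22 on Aug 23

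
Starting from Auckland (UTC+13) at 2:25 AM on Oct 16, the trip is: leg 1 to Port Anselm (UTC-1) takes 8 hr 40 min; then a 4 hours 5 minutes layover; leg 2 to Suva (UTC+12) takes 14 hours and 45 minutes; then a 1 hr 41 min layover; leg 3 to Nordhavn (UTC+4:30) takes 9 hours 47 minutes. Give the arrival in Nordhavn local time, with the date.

8:53 AM on Oct 17

Convert departure to UTC: 2:25 AM − 13:00 = 1:25 PM UTC on Oct 15.
Add 8 hours 40 minutes leg 1 → 10:05 PM UTC.
Add 4 hours and 5 minutes layover in Port Anselm → 2:10 AM UTC (Oct 16).
Add 14 hours 45 minutes leg 2 → 4:55 PM UTC.
Add 1 hour 41 minutes layover in Suva → 6:36 PM UTC.
Add 9 hours 47 minutes leg 3 → 4:23 AM UTC (Oct 17).
Nordhavn is UTC+4:30, so local arrival = 4:23 AM + 4:30 = 8:53 AM on Oct 17.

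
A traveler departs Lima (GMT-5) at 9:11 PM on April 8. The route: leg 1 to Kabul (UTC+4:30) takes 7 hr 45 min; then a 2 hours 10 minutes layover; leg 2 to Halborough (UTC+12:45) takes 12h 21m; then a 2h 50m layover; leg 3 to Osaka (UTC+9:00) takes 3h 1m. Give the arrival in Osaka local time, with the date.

Convert departure to UTC: 9:11 PM + 5:00 = 2:11 AM UTC on Apr 9.
Add 7 hours and 45 minutes leg 1 → 9:56 AM UTC.
Add 2 hours and 10 minutes layover in Kabul → 12:06 PM UTC.
Add 12 hours 21 minutes leg 2 → 12:27 AM UTC (Apr 10).
Add 2 hours 50 minutes layover in Halborough → 3:17 AM UTC.
Add 3 hours 1 minute leg 3 → 6:18 AM UTC.
Osaka is UTC+9:00, so local arrival = 6:18 AM + 9:00 = 3:18 PM on Apr 10.

3:18 PM on Apr 10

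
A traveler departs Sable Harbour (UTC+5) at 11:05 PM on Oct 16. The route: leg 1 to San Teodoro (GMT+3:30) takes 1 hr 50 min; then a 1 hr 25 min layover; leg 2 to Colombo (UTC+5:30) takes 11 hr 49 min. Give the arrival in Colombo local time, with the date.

2:39 PM on October 17

Convert departure to UTC: 11:05 PM − 5:00 = 6:05 PM UTC on Oct 16.
Add 1 hour and 50 minutes leg 1 → 7:55 PM UTC.
Add 1 hour 25 minutes layover in San Teodoro → 9:20 PM UTC.
Add 11 hours and 49 minutes leg 2 → 9:09 AM UTC (Oct 17).
Colombo is UTC+5:30, so local arrival = 9:09 AM + 5:30 = 2:39 PM on Oct 17.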